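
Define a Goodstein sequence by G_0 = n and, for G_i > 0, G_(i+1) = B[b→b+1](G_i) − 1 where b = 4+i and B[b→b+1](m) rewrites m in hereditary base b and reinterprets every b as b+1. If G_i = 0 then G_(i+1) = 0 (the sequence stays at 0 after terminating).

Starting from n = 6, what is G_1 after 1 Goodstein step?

base 4: 6 = 4 + 2; at 5: 5 + 2 = 7; next = 6
base 5: 6 = 5 + 1; at 6: 6 + 1 = 7; next = 6

6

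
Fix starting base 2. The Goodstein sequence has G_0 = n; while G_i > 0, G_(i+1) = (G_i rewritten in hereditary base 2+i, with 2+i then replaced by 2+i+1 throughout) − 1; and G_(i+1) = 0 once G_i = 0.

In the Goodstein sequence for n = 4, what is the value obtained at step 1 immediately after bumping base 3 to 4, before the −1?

G_0 = 4. HB_2(4) = 2^2. Bump = 27. G_1 = 26.
G_1 = 26. HB_3(26) = 2·3^2 + 2·3 + 2. Bump = 42. G_2 = 41.

42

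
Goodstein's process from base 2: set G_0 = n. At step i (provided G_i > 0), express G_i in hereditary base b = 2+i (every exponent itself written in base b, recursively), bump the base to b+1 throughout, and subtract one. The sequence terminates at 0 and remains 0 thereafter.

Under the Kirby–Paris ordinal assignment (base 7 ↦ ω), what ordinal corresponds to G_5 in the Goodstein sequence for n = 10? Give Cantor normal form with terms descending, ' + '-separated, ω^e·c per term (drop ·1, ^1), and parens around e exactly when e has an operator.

i=0: 10 = 2^(2 + 1) + 2 (b=2); 2→3: 3^(3 + 1) + 3 = 84; 84−1 = 83
i=1: 83 = 3^(3 + 1) + 2 (b=3); 3→4: 4^(4 + 1) + 2 = 1026; 1026−1 = 1025
i=2: 1025 = 4^(4 + 1) + 1 (b=4); 4→5: 5^(5 + 1) + 1 = 15626; 15626−1 = 15625
i=3: 15625 = 5^(5 + 1) (b=5); 5→6: 6^(6 + 1) = 279936; 279936−1 = 279935
i=4: 279935 = 5·6^6 + 5·6^5 + 5·6^4 + 5·6^3 + 5·6^2 + 5·6 + 5 (b=6); 6→7: 5·7^7 + 5·7^5 + 5·7^4 + 5·7^3 + 5·7^2 + 5·7 + 5 = 4215755; 4215755−1 = 4215754
i=5: 4215754 = 5·7^7 + 5·7^5 + 5·7^4 + 5·7^3 + 5·7^2 + 5·7 + 4 (b=7); 7→8: 5·8^8 + 5·8^5 + 5·8^4 + 5·8^3 + 5·8^2 + 5·8 + 4 = 84073324; 84073324−1 = 84073323

ω^ω·5 + ω^5·5 + ω^4·5 + ω^3·5 + ω^2·5 + ω·5 + 4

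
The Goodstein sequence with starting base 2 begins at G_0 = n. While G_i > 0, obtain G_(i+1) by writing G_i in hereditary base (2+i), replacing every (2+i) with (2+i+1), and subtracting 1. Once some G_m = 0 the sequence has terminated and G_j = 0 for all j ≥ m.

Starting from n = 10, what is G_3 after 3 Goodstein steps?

15625

[0] 10 ≡ 2^(2 + 1) + 2 (base 2). Lift 3: 84. −1: 83.
[1] 83 ≡ 3^(3 + 1) + 2 (base 3). Lift 4: 1026. −1: 1025.
[2] 1025 ≡ 4^(4 + 1) + 1 (base 4). Lift 5: 15626. −1: 15625.
[3] 15625 ≡ 5^(5 + 1) (base 5). Lift 6: 279936. −1: 279935.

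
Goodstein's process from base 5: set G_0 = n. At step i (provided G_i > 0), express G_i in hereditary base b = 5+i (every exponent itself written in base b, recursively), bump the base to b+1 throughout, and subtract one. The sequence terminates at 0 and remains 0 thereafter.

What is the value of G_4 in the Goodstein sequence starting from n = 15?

20

[0] 15 ≡ 3·5 (base 5). Lift 6: 18. −1: 17.
[1] 17 ≡ 2·6 + 5 (base 6). Lift 7: 19. −1: 18.
[2] 18 ≡ 2·7 + 4 (base 7). Lift 8: 20. −1: 19.
[3] 19 ≡ 2·8 + 3 (base 8). Lift 9: 21. −1: 20.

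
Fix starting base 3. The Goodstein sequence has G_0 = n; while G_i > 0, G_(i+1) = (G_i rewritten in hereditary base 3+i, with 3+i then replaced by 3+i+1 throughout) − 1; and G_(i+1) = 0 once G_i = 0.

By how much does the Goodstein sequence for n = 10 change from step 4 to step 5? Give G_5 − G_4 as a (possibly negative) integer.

3

[0] 10 ≡ 3^2 + 1 (base 3). Lift 4: 17. −1: 16.
[1] 16 ≡ 4^2 (base 4). Lift 5: 25. −1: 24.
[2] 24 ≡ 4·5 + 4 (base 5). Lift 6: 28. −1: 27.
[3] 27 ≡ 4·6 + 3 (base 6). Lift 7: 31. −1: 30.
[4] 30 ≡ 4·7 + 2 (base 7). Lift 8: 34. −1: 33.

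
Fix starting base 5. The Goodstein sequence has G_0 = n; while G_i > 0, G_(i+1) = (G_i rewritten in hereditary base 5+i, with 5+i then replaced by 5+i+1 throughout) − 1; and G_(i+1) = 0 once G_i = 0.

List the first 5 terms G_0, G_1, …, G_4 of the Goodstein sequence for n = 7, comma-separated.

(0) 7|_5 = 5 + 2 ↦ 6 + 2|_6 = 8 ⇒ 7
(1) 7|_6 = 6 + 1 ↦ 7 + 1|_7 = 8 ⇒ 7
(2) 7|_7 = 7 ↦ 8|_8 = 8 ⇒ 7
(3) 7|_8 = 7 ↦ 7|_9 = 7 ⇒ 6

7, 7, 7, 7, 6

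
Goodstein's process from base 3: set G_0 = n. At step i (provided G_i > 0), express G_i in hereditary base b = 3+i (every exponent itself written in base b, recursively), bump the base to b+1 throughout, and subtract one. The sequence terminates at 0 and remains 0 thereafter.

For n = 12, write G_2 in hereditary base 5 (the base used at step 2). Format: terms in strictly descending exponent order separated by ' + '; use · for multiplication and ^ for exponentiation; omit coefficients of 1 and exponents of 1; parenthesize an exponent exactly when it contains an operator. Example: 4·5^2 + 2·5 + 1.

[0] 12 ≡ 3^2 + 3 (base 3). Lift 4: 20. −1: 19.
[1] 19 ≡ 4^2 + 3 (base 4). Lift 5: 28. −1: 27.
[2] 27 ≡ 5^2 + 2 (base 5). Lift 6: 38. −1: 37.

5^2 + 2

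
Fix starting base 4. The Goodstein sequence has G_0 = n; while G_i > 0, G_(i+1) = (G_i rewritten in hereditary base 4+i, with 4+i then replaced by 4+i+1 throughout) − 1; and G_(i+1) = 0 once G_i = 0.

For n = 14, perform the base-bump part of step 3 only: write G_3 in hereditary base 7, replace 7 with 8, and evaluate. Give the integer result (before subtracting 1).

base 4: 14 = 3·4 + 2; at 5: 3·5 + 2 = 17; next = 16
base 5: 16 = 3·5 + 1; at 6: 3·6 + 1 = 19; next = 18
base 6: 18 = 3·6; at 7: 3·7 = 21; next = 20
base 7: 20 = 2·7 + 6; at 8: 2·8 + 6 = 22; next = 21

22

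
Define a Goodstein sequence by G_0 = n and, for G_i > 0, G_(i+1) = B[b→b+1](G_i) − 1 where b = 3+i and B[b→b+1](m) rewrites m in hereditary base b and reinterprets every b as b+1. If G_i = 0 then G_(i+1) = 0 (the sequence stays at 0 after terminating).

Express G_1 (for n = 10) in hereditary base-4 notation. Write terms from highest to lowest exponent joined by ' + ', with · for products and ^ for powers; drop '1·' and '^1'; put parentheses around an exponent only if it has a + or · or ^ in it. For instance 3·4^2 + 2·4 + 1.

10 —HB3→ 3^2 + 1 —bump→ 4^2 + 1 = 17 —(−1)→ 16
16 —HB4→ 4^2 —bump→ 5^2 = 25 —(−1)→ 24

4^2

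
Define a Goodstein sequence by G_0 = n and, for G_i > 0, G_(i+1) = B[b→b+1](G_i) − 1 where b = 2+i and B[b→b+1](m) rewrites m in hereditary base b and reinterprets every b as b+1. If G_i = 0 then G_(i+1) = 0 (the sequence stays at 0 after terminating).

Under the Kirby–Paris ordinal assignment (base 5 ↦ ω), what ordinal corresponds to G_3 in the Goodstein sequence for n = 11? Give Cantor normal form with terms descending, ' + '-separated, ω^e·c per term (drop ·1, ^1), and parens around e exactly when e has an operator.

ω^(ω + 1) + 2

i=0: 11 = 2^(2 + 1) + 2 + 1 (b=2); 2→3: 3^(3 + 1) + 3 + 1 = 85; 85−1 = 84
i=1: 84 = 3^(3 + 1) + 3 (b=3); 3→4: 4^(4 + 1) + 4 = 1028; 1028−1 = 1027
i=2: 1027 = 4^(4 + 1) + 3 (b=4); 4→5: 5^(5 + 1) + 3 = 15628; 15628−1 = 15627
i=3: 15627 = 5^(5 + 1) + 2 (b=5); 5→6: 6^(6 + 1) + 2 = 279938; 279938−1 = 279937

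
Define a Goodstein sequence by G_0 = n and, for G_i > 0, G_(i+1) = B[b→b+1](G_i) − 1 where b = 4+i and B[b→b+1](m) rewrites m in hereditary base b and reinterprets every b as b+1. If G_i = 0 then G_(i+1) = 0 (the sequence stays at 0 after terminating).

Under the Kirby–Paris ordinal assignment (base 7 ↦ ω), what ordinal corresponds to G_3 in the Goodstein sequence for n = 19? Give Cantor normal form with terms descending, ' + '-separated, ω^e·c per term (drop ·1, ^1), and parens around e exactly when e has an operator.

i=0: 19 = 4^2 + 3 (b=4); 4→5: 5^2 + 3 = 28; 28−1 = 27
i=1: 27 = 5^2 + 2 (b=5); 5→6: 6^2 + 2 = 38; 38−1 = 37
i=2: 37 = 6^2 + 1 (b=6); 6→7: 7^2 + 1 = 50; 50−1 = 49

ω^2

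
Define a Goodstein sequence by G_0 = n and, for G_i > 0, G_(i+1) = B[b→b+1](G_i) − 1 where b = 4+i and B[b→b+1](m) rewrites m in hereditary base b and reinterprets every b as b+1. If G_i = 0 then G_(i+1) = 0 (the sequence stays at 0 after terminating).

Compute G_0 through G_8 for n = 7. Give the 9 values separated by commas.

G_0 = 7. HB_4(7) = 4 + 3. Bump = 8. G_1 = 7.
G_1 = 7. HB_5(7) = 5 + 2. Bump = 8. G_2 = 7.
G_2 = 7. HB_6(7) = 6 + 1. Bump = 8. G_3 = 7.
G_3 = 7. HB_7(7) = 7. Bump = 8. G_4 = 7.
G_4 = 7. HB_8(7) = 7. Bump = 7. G_5 = 6.
G_5 = 6. HB_9(6) = 6. Bump = 6. G_6 = 5.
G_6 = 5. HB_10(5) = 5. Bump = 5. G_7 = 4.
G_7 = 4. HB_11(4) = 4. Bump = 4. G_8 = 3.

7, 7, 7, 7, 7, 6, 5, 4, 3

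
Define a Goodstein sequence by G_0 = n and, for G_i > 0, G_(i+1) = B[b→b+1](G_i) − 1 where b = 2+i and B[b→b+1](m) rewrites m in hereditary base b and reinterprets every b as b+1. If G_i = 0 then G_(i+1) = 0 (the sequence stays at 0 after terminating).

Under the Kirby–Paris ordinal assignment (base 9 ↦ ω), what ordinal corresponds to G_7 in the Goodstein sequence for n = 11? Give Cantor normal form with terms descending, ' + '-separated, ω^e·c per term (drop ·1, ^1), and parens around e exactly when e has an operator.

11 —HB2→ 2^(2 + 1) + 2 + 1 —bump→ 3^(3 + 1) + 3 + 1 = 85 —(−1)→ 84
84 —HB3→ 3^(3 + 1) + 3 —bump→ 4^(4 + 1) + 4 = 1028 —(−1)→ 1027
1027 —HB4→ 4^(4 + 1) + 3 —bump→ 5^(5 + 1) + 3 = 15628 —(−1)→ 15627
15627 —HB5→ 5^(5 + 1) + 2 —bump→ 6^(6 + 1) + 2 = 279938 —(−1)→ 279937
279937 —HB6→ 6^(6 + 1) + 1 —bump→ 7^(7 + 1) + 1 = 5764802 —(−1)→ 5764801
5764801 —HB7→ 7^(7 + 1) —bump→ 8^(8 + 1) = 134217728 —(−1)→ 134217727
134217727 —HB8→ 7·8^8 + 7·8^7 + 7·8^6 + 7·8^5 + 7·8^4 + 7·8^3 + 7·8^2 + 7·8 + 7 —bump→ 7·9^9 + 7·9^7 + 7·9^6 + 7·9^5 + 7·9^4 + 7·9^3 + 7·9^2 + 7·9 + 7 = 2749609303 —(−1)→ 2749609302

ω^ω·7 + ω^7·7 + ω^6·7 + ω^5·7 + ω^4·7 + ω^3·7 + ω^2·7 + ω·7 + 6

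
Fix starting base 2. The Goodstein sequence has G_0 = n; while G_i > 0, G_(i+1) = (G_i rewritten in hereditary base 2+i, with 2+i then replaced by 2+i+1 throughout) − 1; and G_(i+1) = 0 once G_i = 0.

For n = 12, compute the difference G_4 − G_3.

264334

G_0 = 12. HB_2(12) = 2^(2 + 1) + 2^2. Bump = 108. G_1 = 107.
G_1 = 107. HB_3(107) = 3^(3 + 1) + 2·3^2 + 2·3 + 2. Bump = 1066. G_2 = 1065.
G_2 = 1065. HB_4(1065) = 4^(4 + 1) + 2·4^2 + 2·4 + 1. Bump = 15686. G_3 = 15685.
G_3 = 15685. HB_5(15685) = 5^(5 + 1) + 2·5^2 + 2·5. Bump = 280020. G_4 = 280019.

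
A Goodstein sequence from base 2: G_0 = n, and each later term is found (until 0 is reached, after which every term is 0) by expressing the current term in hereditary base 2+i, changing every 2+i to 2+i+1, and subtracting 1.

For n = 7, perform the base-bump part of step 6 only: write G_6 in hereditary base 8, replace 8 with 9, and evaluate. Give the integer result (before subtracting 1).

37665880

base 2: 7 = 2^2 + 2 + 1; at 3: 3^3 + 3 + 1 = 31; next = 30
base 3: 30 = 3^3 + 3; at 4: 4^4 + 4 = 260; next = 259
base 4: 259 = 4^4 + 3; at 5: 5^5 + 3 = 3128; next = 3127
base 5: 3127 = 5^5 + 2; at 6: 6^6 + 2 = 46658; next = 46657
base 6: 46657 = 6^6 + 1; at 7: 7^7 + 1 = 823544; next = 823543
base 7: 823543 = 7^7; at 8: 8^8 = 16777216; next = 16777215
base 8: 16777215 = 7·8^7 + 7·8^6 + 7·8^5 + 7·8^4 + 7·8^3 + 7·8^2 + 7·8 + 7; at 9: 7·9^7 + 7·9^6 + 7·9^5 + 7·9^4 + 7·9^3 + 7·9^2 + 7·9 + 7 = 37665880; next = 37665879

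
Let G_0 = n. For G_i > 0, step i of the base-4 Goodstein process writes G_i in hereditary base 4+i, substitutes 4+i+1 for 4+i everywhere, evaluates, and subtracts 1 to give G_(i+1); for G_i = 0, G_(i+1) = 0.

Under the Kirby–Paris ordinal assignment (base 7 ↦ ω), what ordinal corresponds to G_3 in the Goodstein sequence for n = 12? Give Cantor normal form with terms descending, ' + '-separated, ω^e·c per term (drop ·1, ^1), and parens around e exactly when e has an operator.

step 0: 12 = 3·4; sub 5 for 4: 3·5; = 15; G_1 = 15−1 = 14
step 1: 14 = 2·5 + 4; sub 6 for 5: 2·6 + 4; = 16; G_2 = 16−1 = 15
step 2: 15 = 2·6 + 3; sub 7 for 6: 2·7 + 3; = 17; G_3 = 17−1 = 16
step 3: 16 = 2·7 + 2; sub 8 for 7: 2·8 + 2; = 18; G_4 = 18−1 = 17

ω·2 + 2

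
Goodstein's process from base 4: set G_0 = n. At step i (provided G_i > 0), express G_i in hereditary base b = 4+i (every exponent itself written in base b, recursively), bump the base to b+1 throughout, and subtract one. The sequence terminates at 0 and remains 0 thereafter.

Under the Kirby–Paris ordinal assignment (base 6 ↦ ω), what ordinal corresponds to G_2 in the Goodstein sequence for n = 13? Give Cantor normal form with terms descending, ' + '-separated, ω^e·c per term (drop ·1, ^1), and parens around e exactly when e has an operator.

ω·2 + 5

(0) 13|_4 = 3·4 + 1 ↦ 3·5 + 1|_5 = 16 ⇒ 15
(1) 15|_5 = 3·5 ↦ 3·6|_6 = 18 ⇒ 17
(2) 17|_6 = 2·6 + 5 ↦ 2·7 + 5|_7 = 19 ⇒ 18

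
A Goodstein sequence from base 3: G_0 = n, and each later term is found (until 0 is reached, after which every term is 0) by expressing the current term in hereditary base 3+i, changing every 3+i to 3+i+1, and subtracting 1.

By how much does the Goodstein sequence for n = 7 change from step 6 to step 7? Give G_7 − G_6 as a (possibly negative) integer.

0

7 —HB3→ 2·3 + 1 —bump→ 2·4 + 1 = 9 —(−1)→ 8
8 —HB4→ 2·4 —bump→ 2·5 = 10 —(−1)→ 9
9 —HB5→ 5 + 4 —bump→ 6 + 4 = 10 —(−1)→ 9
9 —HB6→ 6 + 3 —bump→ 7 + 3 = 10 —(−1)→ 9
9 —HB7→ 7 + 2 —bump→ 8 + 2 = 10 —(−1)→ 9
9 —HB8→ 8 + 1 —bump→ 9 + 1 = 10 —(−1)→ 9
9 —HB9→ 9 —bump→ 10 = 10 —(−1)→ 9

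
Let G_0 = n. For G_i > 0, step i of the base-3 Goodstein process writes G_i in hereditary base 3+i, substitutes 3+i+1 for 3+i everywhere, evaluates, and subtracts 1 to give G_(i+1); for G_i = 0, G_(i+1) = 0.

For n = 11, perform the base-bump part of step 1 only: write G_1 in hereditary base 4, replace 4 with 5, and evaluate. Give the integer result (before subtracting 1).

base 3: 11 = 3^2 + 2; at 4: 4^2 + 2 = 18; next = 17
base 4: 17 = 4^2 + 1; at 5: 5^2 + 1 = 26; next = 25

26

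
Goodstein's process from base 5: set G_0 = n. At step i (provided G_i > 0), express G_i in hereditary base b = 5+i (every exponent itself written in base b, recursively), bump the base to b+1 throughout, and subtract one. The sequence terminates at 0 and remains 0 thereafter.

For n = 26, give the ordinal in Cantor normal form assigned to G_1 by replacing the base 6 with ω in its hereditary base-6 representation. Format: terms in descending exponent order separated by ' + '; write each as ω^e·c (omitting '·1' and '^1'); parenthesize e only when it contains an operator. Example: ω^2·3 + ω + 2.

[0] 26 ≡ 5^2 + 1 (base 5). Lift 6: 37. −1: 36.
[1] 36 ≡ 6^2 (base 6). Lift 7: 49. −1: 48.

ω^2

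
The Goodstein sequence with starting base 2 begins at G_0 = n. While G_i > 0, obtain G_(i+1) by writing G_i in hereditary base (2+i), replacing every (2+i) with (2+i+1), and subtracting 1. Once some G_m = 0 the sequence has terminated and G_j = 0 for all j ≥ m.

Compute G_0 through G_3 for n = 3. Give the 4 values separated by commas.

3, 3, 3, 2

i=0: 3 = 2 + 1 (b=2); 2→3: 3 + 1 = 4; 4−1 = 3
i=1: 3 = 3 (b=3); 3→4: 4 = 4; 4−1 = 3
i=2: 3 = 3 (b=4); 4→5: 3 = 3; 3−1 = 2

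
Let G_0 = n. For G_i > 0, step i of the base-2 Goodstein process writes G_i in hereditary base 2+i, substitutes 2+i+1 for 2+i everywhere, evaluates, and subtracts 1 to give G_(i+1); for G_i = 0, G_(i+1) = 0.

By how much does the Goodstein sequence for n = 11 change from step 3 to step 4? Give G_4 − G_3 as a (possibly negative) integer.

264310

step 0: 11 = 2^(2 + 1) + 2 + 1; sub 3 for 2: 3^(3 + 1) + 3 + 1; = 85; G_1 = 85−1 = 84
step 1: 84 = 3^(3 + 1) + 3; sub 4 for 3: 4^(4 + 1) + 4; = 1028; G_2 = 1028−1 = 1027
step 2: 1027 = 4^(4 + 1) + 3; sub 5 for 4: 5^(5 + 1) + 3; = 15628; G_3 = 15628−1 = 15627
step 3: 15627 = 5^(5 + 1) + 2; sub 6 for 5: 6^(6 + 1) + 2; = 279938; G_4 = 279938−1 = 279937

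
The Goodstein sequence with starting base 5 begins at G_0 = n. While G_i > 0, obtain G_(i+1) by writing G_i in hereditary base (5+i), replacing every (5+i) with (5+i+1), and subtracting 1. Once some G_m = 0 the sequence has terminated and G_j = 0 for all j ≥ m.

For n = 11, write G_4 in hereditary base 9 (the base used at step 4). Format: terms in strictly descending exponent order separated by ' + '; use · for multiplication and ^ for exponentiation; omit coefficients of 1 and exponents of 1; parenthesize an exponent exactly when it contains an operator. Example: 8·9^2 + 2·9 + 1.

[0] 11 ≡ 2·5 + 1 (base 5). Lift 6: 13. −1: 12.
[1] 12 ≡ 2·6 (base 6). Lift 7: 14. −1: 13.
[2] 13 ≡ 7 + 6 (base 7). Lift 8: 14. −1: 13.
[3] 13 ≡ 8 + 5 (base 8). Lift 9: 14. −1: 13.
[4] 13 ≡ 9 + 4 (base 9). Lift 10: 14. −1: 13.

9 + 4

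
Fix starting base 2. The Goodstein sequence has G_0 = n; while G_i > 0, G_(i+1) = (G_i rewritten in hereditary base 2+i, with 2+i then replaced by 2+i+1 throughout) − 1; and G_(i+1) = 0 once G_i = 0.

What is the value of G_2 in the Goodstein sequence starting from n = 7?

259

G_0=7  [base 2] 2^2 + 2 + 1  →[2↦3]→  3^3 + 3 + 1 = 31  −1 ⇒ G_1=30
G_1=30  [base 3] 3^3 + 3  →[3↦4]→  4^4 + 4 = 260  −1 ⇒ G_2=259
G_2=259  [base 4] 4^4 + 3  →[4↦5]→  5^5 + 3 = 3128  −1 ⇒ G_3=3127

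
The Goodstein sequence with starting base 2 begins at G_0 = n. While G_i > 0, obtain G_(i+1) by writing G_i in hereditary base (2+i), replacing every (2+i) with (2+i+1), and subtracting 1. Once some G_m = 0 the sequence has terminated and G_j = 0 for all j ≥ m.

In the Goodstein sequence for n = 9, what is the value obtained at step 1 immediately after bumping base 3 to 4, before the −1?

1024

G_0 = 9. HB_2(9) = 2^(2 + 1) + 1. Bump = 82. G_1 = 81.
G_1 = 81. HB_3(81) = 3^(3 + 1). Bump = 1024. G_2 = 1023.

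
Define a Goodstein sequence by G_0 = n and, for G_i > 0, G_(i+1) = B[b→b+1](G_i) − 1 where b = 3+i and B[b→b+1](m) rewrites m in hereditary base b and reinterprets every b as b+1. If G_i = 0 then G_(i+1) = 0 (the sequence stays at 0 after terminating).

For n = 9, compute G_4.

G_0 = 9. HB_3(9) = 3^2. Bump = 16. G_1 = 15.
G_1 = 15. HB_4(15) = 3·4 + 3. Bump = 18. G_2 = 17.
G_2 = 17. HB_5(17) = 3·5 + 2. Bump = 20. G_3 = 19.
G_3 = 19. HB_6(19) = 3·6 + 1. Bump = 22. G_4 = 21.
G_4 = 21. HB_7(21) = 3·7. Bump = 24. G_5 = 23.

21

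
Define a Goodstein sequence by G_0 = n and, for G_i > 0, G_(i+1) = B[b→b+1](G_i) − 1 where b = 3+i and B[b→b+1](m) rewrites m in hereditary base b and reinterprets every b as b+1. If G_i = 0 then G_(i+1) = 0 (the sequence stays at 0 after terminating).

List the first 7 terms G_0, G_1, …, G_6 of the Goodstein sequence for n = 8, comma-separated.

8 —HB3→ 2·3 + 2 —bump→ 2·4 + 2 = 10 —(−1)→ 9
9 —HB4→ 2·4 + 1 —bump→ 2·5 + 1 = 11 —(−1)→ 10
10 —HB5→ 2·5 —bump→ 2·6 = 12 —(−1)→ 11
11 —HB6→ 6 + 5 —bump→ 7 + 5 = 12 —(−1)→ 11
11 —HB7→ 7 + 4 —bump→ 8 + 4 = 12 —(−1)→ 11
11 —HB8→ 8 + 3 —bump→ 9 + 3 = 12 —(−1)→ 11

8, 9, 10, 11, 11, 11, 11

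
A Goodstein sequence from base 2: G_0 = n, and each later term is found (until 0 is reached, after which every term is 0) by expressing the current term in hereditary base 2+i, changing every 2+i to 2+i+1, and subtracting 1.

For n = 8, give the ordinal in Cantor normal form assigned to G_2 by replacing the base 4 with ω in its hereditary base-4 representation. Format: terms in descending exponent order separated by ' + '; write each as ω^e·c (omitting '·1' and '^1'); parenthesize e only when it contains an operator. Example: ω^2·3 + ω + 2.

ω^ω·2 + ω^2·2 + ω·2 + 1

base 2: 8 = 2^(2 + 1); at 3: 3^(3 + 1) = 81; next = 80
base 3: 80 = 2·3^3 + 2·3^2 + 2·3 + 2; at 4: 2·4^4 + 2·4^2 + 2·4 + 2 = 554; next = 553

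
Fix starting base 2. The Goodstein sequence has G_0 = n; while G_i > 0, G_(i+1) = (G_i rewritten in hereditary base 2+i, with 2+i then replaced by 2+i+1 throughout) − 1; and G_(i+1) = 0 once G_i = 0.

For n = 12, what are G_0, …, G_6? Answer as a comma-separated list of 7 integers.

12, 107, 1065, 15685, 280019, 5764910, 134217867

i=0: 12 = 2^(2 + 1) + 2^2 (b=2); 2→3: 3^(3 + 1) + 3^3 = 108; 108−1 = 107
i=1: 107 = 3^(3 + 1) + 2·3^2 + 2·3 + 2 (b=3); 3→4: 4^(4 + 1) + 2·4^2 + 2·4 + 2 = 1066; 1066−1 = 1065
i=2: 1065 = 4^(4 + 1) + 2·4^2 + 2·4 + 1 (b=4); 4→5: 5^(5 + 1) + 2·5^2 + 2·5 + 1 = 15686; 15686−1 = 15685
i=3: 15685 = 5^(5 + 1) + 2·5^2 + 2·5 (b=5); 5→6: 6^(6 + 1) + 2·6^2 + 2·6 = 280020; 280020−1 = 280019
i=4: 280019 = 6^(6 + 1) + 2·6^2 + 6 + 5 (b=6); 6→7: 7^(7 + 1) + 2·7^2 + 7 + 5 = 5764911; 5764911−1 = 5764910
i=5: 5764910 = 7^(7 + 1) + 2·7^2 + 7 + 4 (b=7); 7→8: 8^(8 + 1) + 2·8^2 + 8 + 4 = 134217868; 134217868−1 = 134217867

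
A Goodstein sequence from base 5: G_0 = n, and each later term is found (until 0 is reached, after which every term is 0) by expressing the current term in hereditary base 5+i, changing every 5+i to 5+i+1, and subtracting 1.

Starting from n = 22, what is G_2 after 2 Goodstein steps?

[0] 22 ≡ 4·5 + 2 (base 5). Lift 6: 26. −1: 25.
[1] 25 ≡ 4·6 + 1 (base 6). Lift 7: 29. −1: 28.
[2] 28 ≡ 4·7 (base 7). Lift 8: 32. −1: 31.

28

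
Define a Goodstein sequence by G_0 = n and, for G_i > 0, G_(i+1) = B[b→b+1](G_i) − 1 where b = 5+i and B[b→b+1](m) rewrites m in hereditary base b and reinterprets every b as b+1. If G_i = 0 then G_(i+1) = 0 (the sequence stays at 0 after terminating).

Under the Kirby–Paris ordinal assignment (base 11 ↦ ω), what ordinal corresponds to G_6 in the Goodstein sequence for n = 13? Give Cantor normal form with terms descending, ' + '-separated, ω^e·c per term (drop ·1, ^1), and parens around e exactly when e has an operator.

ω + 6

i=0: 13 = 2·5 + 3 (b=5); 5→6: 2·6 + 3 = 15; 15−1 = 14
i=1: 14 = 2·6 + 2 (b=6); 6→7: 2·7 + 2 = 16; 16−1 = 15
i=2: 15 = 2·7 + 1 (b=7); 7→8: 2·8 + 1 = 17; 17−1 = 16
i=3: 16 = 2·8 (b=8); 8→9: 2·9 = 18; 18−1 = 17
i=4: 17 = 9 + 8 (b=9); 9→10: 10 + 8 = 18; 18−1 = 17
i=5: 17 = 10 + 7 (b=10); 10→11: 11 + 7 = 18; 18−1 = 17
i=6: 17 = 11 + 6 (b=11); 11→12: 12 + 6 = 18; 18−1 = 17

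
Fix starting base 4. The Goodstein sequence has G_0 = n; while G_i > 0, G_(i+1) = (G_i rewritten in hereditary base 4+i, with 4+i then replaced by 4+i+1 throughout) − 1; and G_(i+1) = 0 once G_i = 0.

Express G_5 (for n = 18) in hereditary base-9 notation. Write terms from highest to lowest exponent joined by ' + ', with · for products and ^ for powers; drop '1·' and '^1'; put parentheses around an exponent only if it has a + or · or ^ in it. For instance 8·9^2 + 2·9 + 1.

6·9 + 4

(0) 18|_4 = 4^2 + 2 ↦ 5^2 + 2|_5 = 27 ⇒ 26
(1) 26|_5 = 5^2 + 1 ↦ 6^2 + 1|_6 = 37 ⇒ 36
(2) 36|_6 = 6^2 ↦ 7^2|_7 = 49 ⇒ 48
(3) 48|_7 = 6·7 + 6 ↦ 6·8 + 6|_8 = 54 ⇒ 53
(4) 53|_8 = 6·8 + 5 ↦ 6·9 + 5|_9 = 59 ⇒ 58
(5) 58|_9 = 6·9 + 4 ↦ 6·10 + 4|_10 = 64 ⇒ 63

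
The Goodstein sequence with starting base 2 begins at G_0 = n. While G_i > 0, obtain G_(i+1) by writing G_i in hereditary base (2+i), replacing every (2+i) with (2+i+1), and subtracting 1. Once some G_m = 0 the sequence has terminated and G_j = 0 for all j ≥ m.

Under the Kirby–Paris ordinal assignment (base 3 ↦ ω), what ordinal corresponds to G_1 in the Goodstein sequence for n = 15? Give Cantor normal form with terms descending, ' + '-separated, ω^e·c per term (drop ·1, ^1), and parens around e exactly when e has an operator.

ω^(ω + 1) + ω^ω + ω

(0) 15|_2 = 2^(2 + 1) + 2^2 + 2 + 1 ↦ 3^(3 + 1) + 3^3 + 3 + 1|_3 = 112 ⇒ 111
(1) 111|_3 = 3^(3 + 1) + 3^3 + 3 ↦ 4^(4 + 1) + 4^4 + 4|_4 = 1284 ⇒ 1283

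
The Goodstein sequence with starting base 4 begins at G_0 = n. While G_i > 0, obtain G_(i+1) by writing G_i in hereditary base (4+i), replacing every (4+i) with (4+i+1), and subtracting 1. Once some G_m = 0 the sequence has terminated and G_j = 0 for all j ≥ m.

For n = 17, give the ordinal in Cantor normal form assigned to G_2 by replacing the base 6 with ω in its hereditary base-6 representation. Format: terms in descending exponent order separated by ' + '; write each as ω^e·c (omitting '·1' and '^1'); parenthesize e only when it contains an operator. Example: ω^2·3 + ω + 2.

i=0: 17 = 4^2 + 1 (b=4); 4→5: 5^2 + 1 = 26; 26−1 = 25
i=1: 25 = 5^2 (b=5); 5→6: 6^2 = 36; 36−1 = 35

ω·5 + 5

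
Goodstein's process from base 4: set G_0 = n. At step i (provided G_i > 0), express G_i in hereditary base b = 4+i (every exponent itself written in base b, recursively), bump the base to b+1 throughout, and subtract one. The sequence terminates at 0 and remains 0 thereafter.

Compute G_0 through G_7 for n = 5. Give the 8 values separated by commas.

(0) 5|_4 = 4 + 1 ↦ 5 + 1|_5 = 6 ⇒ 5
(1) 5|_5 = 5 ↦ 6|_6 = 6 ⇒ 5
(2) 5|_6 = 5 ↦ 5|_7 = 5 ⇒ 4
(3) 4|_7 = 4 ↦ 4|_8 = 4 ⇒ 3
(4) 3|_8 = 3 ↦ 3|_9 = 3 ⇒ 2
(5) 2|_9 = 2 ↦ 2|_10 = 2 ⇒ 1
(6) 1|_10 = 1 ↦ 1|_11 = 1 ⇒ 0

5, 5, 5, 4, 3, 2, 1, 0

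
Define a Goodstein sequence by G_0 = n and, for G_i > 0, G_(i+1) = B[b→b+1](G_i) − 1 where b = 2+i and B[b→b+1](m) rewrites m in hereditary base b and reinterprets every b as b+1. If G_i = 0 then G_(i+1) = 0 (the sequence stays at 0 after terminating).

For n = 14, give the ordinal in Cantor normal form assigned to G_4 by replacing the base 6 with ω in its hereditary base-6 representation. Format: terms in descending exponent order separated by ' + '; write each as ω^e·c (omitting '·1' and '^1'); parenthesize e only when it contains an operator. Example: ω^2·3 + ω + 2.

ω^(ω + 1) + ω^5·5 + ω^4·5 + ω^3·5 + ω^2·5 + ω·5 + 5

G_0 = 14. HB_2(14) = 2^(2 + 1) + 2^2 + 2. Bump = 111. G_1 = 110.
G_1 = 110. HB_3(110) = 3^(3 + 1) + 3^3 + 2. Bump = 1282. G_2 = 1281.
G_2 = 1281. HB_4(1281) = 4^(4 + 1) + 4^4 + 1. Bump = 18751. G_3 = 18750.
G_3 = 18750. HB_5(18750) = 5^(5 + 1) + 5^5. Bump = 326592. G_4 = 326591.
G_4 = 326591. HB_6(326591) = 6^(6 + 1) + 5·6^5 + 5·6^4 + 5·6^3 + 5·6^2 + 5·6 + 5. Bump = 5862841. G_5 = 5862840.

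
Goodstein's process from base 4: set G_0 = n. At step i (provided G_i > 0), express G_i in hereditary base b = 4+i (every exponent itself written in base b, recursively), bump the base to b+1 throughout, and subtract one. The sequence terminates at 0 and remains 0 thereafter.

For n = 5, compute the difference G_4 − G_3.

-1

base 4: 5 = 4 + 1; at 5: 5 + 1 = 6; next = 5
base 5: 5 = 5; at 6: 6 = 6; next = 5
base 6: 5 = 5; at 7: 5 = 5; next = 4
base 7: 4 = 4; at 8: 4 = 4; next = 3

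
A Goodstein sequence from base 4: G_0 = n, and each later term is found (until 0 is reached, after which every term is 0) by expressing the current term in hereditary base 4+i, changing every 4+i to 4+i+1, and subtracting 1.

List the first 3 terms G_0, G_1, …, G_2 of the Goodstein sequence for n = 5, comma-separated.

step 0: 5 = 4 + 1; sub 5 for 4: 5 + 1; = 6; G_1 = 6−1 = 5
step 1: 5 = 5; sub 6 for 5: 6; = 6; G_2 = 6−1 = 5

5, 5, 5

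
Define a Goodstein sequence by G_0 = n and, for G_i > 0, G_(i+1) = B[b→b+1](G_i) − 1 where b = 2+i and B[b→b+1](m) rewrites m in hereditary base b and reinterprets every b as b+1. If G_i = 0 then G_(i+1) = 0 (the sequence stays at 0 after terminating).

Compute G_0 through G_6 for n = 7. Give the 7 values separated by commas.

7, 30, 259, 3127, 46657, 823543, 16777215

(0) 7|_2 = 2^2 + 2 + 1 ↦ 3^3 + 3 + 1|_3 = 31 ⇒ 30
(1) 30|_3 = 3^3 + 3 ↦ 4^4 + 4|_4 = 260 ⇒ 259
(2) 259|_4 = 4^4 + 3 ↦ 5^5 + 3|_5 = 3128 ⇒ 3127
(3) 3127|_5 = 5^5 + 2 ↦ 6^6 + 2|_6 = 46658 ⇒ 46657
(4) 46657|_6 = 6^6 + 1 ↦ 7^7 + 1|_7 = 823544 ⇒ 823543
(5) 823543|_7 = 7^7 ↦ 8^8|_8 = 16777216 ⇒ 16777215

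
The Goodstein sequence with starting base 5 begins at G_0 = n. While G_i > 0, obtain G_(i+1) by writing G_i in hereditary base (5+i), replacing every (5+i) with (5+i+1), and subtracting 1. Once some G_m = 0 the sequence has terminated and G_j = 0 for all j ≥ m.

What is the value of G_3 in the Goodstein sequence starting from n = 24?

33

24 —HB5→ 4·5 + 4 —bump→ 4·6 + 4 = 28 —(−1)→ 27
27 —HB6→ 4·6 + 3 —bump→ 4·7 + 3 = 31 —(−1)→ 30
30 —HB7→ 4·7 + 2 —bump→ 4·8 + 2 = 34 —(−1)→ 33
33 —HB8→ 4·8 + 1 —bump→ 4·9 + 1 = 37 —(−1)→ 36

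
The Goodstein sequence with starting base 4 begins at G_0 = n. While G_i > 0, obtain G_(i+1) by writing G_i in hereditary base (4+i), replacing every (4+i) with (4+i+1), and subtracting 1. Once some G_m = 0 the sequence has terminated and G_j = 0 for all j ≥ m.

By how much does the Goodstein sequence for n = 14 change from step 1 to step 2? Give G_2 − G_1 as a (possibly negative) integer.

[0] 14 ≡ 3·4 + 2 (base 4). Lift 5: 17. −1: 16.
[1] 16 ≡ 3·5 + 1 (base 5). Lift 6: 19. −1: 18.

2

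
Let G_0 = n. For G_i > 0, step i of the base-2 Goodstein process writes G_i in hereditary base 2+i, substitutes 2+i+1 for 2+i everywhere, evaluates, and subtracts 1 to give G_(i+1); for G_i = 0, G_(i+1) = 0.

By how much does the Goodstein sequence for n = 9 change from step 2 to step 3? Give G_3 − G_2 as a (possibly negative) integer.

8819

(0) 9|_2 = 2^(2 + 1) + 1 ↦ 3^(3 + 1) + 1|_3 = 82 ⇒ 81
(1) 81|_3 = 3^(3 + 1) ↦ 4^(4 + 1)|_4 = 1024 ⇒ 1023
(2) 1023|_4 = 3·4^4 + 3·4^3 + 3·4^2 + 3·4 + 3 ↦ 3·5^5 + 3·5^3 + 3·5^2 + 3·5 + 3|_5 = 9843 ⇒ 9842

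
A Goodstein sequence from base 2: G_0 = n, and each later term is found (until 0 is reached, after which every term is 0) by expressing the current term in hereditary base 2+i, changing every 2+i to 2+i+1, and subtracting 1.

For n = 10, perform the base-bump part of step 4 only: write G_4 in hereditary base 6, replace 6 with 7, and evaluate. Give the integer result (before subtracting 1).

4215755

(0) 10|_2 = 2^(2 + 1) + 2 ↦ 3^(3 + 1) + 3|_3 = 84 ⇒ 83
(1) 83|_3 = 3^(3 + 1) + 2 ↦ 4^(4 + 1) + 2|_4 = 1026 ⇒ 1025
(2) 1025|_4 = 4^(4 + 1) + 1 ↦ 5^(5 + 1) + 1|_5 = 15626 ⇒ 15625
(3) 15625|_5 = 5^(5 + 1) ↦ 6^(6 + 1)|_6 = 279936 ⇒ 279935
(4) 279935|_6 = 5·6^6 + 5·6^5 + 5·6^4 + 5·6^3 + 5·6^2 + 5·6 + 5 ↦ 5·7^7 + 5·7^5 + 5·7^4 + 5·7^3 + 5·7^2 + 5·7 + 5|_7 = 4215755 ⇒ 4215754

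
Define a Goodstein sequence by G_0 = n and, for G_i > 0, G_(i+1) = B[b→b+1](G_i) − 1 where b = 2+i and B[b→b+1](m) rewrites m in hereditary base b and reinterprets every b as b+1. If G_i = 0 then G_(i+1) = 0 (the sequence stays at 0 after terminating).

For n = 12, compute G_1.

12 —HB2→ 2^(2 + 1) + 2^2 —bump→ 3^(3 + 1) + 3^3 = 108 —(−1)→ 107
107 —HB3→ 3^(3 + 1) + 2·3^2 + 2·3 + 2 —bump→ 4^(4 + 1) + 2·4^2 + 2·4 + 2 = 1066 —(−1)→ 1065

107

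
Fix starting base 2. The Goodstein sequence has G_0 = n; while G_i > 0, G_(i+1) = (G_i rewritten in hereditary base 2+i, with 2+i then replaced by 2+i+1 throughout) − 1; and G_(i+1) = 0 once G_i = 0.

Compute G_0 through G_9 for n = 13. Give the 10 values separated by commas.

13, 108, 1279, 16092, 280711, 5765998, 134219479, 3486786855, 100000003325, 3138428381103

step 0: 13 = 2^(2 + 1) + 2^2 + 1; sub 3 for 2: 3^(3 + 1) + 3^3 + 1; = 109; G_1 = 109−1 = 108
step 1: 108 = 3^(3 + 1) + 3^3; sub 4 for 3: 4^(4 + 1) + 4^4; = 1280; G_2 = 1280−1 = 1279
step 2: 1279 = 4^(4 + 1) + 3·4^3 + 3·4^2 + 3·4 + 3; sub 5 for 4: 5^(5 + 1) + 3·5^3 + 3·5^2 + 3·5 + 3; = 16093; G_3 = 16093−1 = 16092
step 3: 16092 = 5^(5 + 1) + 3·5^3 + 3·5^2 + 3·5 + 2; sub 6 for 5: 6^(6 + 1) + 3·6^3 + 3·6^2 + 3·6 + 2; = 280712; G_4 = 280712−1 = 280711
step 4: 280711 = 6^(6 + 1) + 3·6^3 + 3·6^2 + 3·6 + 1; sub 7 for 6: 7^(7 + 1) + 3·7^3 + 3·7^2 + 3·7 + 1; = 5765999; G_5 = 5765999−1 = 5765998
step 5: 5765998 = 7^(7 + 1) + 3·7^3 + 3·7^2 + 3·7; sub 8 for 7: 8^(8 + 1) + 3·8^3 + 3·8^2 + 3·8; = 134219480; G_6 = 134219480−1 = 134219479
step 6: 134219479 = 8^(8 + 1) + 3·8^3 + 3·8^2 + 2·8 + 7; sub 9 for 8: 9^(9 + 1) + 3·9^3 + 3·9^2 + 2·9 + 7; = 3486786856; G_7 = 3486786856−1 = 3486786855
step 7: 3486786855 = 9^(9 + 1) + 3·9^3 + 3·9^2 + 2·9 + 6; sub 10 for 9: 10^(10 + 1) + 3·10^3 + 3·10^2 + 2·10 + 6; = 100000003326; G_8 = 100000003326−1 = 100000003325
step 8: 100000003325 = 10^(10 + 1) + 3·10^3 + 3·10^2 + 2·10 + 5; sub 11 for 10: 11^(11 + 1) + 3·11^3 + 3·11^2 + 2·11 + 5; = 3138428381104; G_9 = 3138428381104−1 = 3138428381103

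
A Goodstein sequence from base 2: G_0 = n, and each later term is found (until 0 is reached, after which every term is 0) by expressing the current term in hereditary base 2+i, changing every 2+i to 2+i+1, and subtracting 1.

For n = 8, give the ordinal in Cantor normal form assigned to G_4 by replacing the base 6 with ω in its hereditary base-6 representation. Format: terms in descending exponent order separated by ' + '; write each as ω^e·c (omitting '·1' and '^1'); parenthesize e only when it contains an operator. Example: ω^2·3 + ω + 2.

(0) 8|_2 = 2^(2 + 1) ↦ 3^(3 + 1)|_3 = 81 ⇒ 80
(1) 80|_3 = 2·3^3 + 2·3^2 + 2·3 + 2 ↦ 2·4^4 + 2·4^2 + 2·4 + 2|_4 = 554 ⇒ 553
(2) 553|_4 = 2·4^4 + 2·4^2 + 2·4 + 1 ↦ 2·5^5 + 2·5^2 + 2·5 + 1|_5 = 6311 ⇒ 6310
(3) 6310|_5 = 2·5^5 + 2·5^2 + 2·5 ↦ 2·6^6 + 2·6^2 + 2·6|_6 = 93396 ⇒ 93395
(4) 93395|_6 = 2·6^6 + 2·6^2 + 6 + 5 ↦ 2·7^7 + 2·7^2 + 7 + 5|_7 = 1647196 ⇒ 1647195

ω^ω·2 + ω^2·2 + ω + 5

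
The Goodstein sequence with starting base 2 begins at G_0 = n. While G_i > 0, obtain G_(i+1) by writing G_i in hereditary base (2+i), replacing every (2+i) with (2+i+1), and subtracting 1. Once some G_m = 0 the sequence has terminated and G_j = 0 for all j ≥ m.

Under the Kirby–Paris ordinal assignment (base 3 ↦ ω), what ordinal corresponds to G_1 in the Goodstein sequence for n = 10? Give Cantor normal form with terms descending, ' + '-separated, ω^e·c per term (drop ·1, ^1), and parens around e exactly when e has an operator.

10 —HB2→ 2^(2 + 1) + 2 —bump→ 3^(3 + 1) + 3 = 84 —(−1)→ 83
83 —HB3→ 3^(3 + 1) + 2 —bump→ 4^(4 + 1) + 2 = 1026 —(−1)→ 1025

ω^(ω + 1) + 2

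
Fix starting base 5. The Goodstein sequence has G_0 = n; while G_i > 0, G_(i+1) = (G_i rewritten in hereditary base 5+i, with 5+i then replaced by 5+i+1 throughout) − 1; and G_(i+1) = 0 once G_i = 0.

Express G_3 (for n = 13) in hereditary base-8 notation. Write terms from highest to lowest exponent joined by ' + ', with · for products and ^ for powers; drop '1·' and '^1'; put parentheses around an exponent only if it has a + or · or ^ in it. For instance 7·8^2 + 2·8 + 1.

2·8

G_0 = 13. HB_5(13) = 2·5 + 3. Bump = 15. G_1 = 14.
G_1 = 14. HB_6(14) = 2·6 + 2. Bump = 16. G_2 = 15.
G_2 = 15. HB_7(15) = 2·7 + 1. Bump = 17. G_3 = 16.
G_3 = 16. HB_8(16) = 2·8. Bump = 18. G_4 = 17.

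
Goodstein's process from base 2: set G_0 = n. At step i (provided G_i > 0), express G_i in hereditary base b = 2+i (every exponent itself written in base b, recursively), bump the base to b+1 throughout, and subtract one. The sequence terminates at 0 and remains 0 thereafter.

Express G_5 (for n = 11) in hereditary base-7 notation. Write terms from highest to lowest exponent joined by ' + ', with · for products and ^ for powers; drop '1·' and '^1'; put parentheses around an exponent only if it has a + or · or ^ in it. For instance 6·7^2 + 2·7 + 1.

i=0: 11 = 2^(2 + 1) + 2 + 1 (b=2); 2→3: 3^(3 + 1) + 3 + 1 = 85; 85−1 = 84
i=1: 84 = 3^(3 + 1) + 3 (b=3); 3→4: 4^(4 + 1) + 4 = 1028; 1028−1 = 1027
i=2: 1027 = 4^(4 + 1) + 3 (b=4); 4→5: 5^(5 + 1) + 3 = 15628; 15628−1 = 15627
i=3: 15627 = 5^(5 + 1) + 2 (b=5); 5→6: 6^(6 + 1) + 2 = 279938; 279938−1 = 279937
i=4: 279937 = 6^(6 + 1) + 1 (b=6); 6→7: 7^(7 + 1) + 1 = 5764802; 5764802−1 = 5764801
i=5: 5764801 = 7^(7 + 1) (b=7); 7→8: 8^(8 + 1) = 134217728; 134217728−1 = 134217727

7^(7 + 1)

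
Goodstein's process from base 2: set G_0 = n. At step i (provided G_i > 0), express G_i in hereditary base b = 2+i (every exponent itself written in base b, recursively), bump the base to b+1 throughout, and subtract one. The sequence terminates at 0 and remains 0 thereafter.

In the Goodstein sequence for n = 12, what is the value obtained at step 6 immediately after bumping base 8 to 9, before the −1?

3486784575

G_0=12  [base 2] 2^(2 + 1) + 2^2  →[2↦3]→  3^(3 + 1) + 3^3 = 108  −1 ⇒ G_1=107
G_1=107  [base 3] 3^(3 + 1) + 2·3^2 + 2·3 + 2  →[3↦4]→  4^(4 + 1) + 2·4^2 + 2·4 + 2 = 1066  −1 ⇒ G_2=1065
G_2=1065  [base 4] 4^(4 + 1) + 2·4^2 + 2·4 + 1  →[4↦5]→  5^(5 + 1) + 2·5^2 + 2·5 + 1 = 15686  −1 ⇒ G_3=15685
G_3=15685  [base 5] 5^(5 + 1) + 2·5^2 + 2·5  →[5↦6]→  6^(6 + 1) + 2·6^2 + 2·6 = 280020  −1 ⇒ G_4=280019
G_4=280019  [base 6] 6^(6 + 1) + 2·6^2 + 6 + 5  →[6↦7]→  7^(7 + 1) + 2·7^2 + 7 + 5 = 5764911  −1 ⇒ G_5=5764910
G_5=5764910  [base 7] 7^(7 + 1) + 2·7^2 + 7 + 4  →[7↦8]→  8^(8 + 1) + 2·8^2 + 8 + 4 = 134217868  −1 ⇒ G_6=134217867
G_6=134217867  [base 8] 8^(8 + 1) + 2·8^2 + 8 + 3  →[8↦9]→  9^(9 + 1) + 2·9^2 + 9 + 3 = 3486784575  −1 ⇒ G_7=3486784574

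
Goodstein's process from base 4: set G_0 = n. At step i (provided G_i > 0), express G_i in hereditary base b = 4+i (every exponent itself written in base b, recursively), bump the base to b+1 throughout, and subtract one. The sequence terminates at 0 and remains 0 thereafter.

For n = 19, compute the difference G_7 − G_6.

6

G_0=19  [base 4] 4^2 + 3  →[4↦5]→  5^2 + 3 = 28  −1 ⇒ G_1=27
G_1=27  [base 5] 5^2 + 2  →[5↦6]→  6^2 + 2 = 38  −1 ⇒ G_2=37
G_2=37  [base 6] 6^2 + 1  →[6↦7]→  7^2 + 1 = 50  −1 ⇒ G_3=49
G_3=49  [base 7] 7^2  →[7↦8]→  8^2 = 64  −1 ⇒ G_4=63
G_4=63  [base 8] 7·8 + 7  →[8↦9]→  7·9 + 7 = 70  −1 ⇒ G_5=69
G_5=69  [base 9] 7·9 + 6  →[9↦10]→  7·10 + 6 = 76  −1 ⇒ G_6=75
G_6=75  [base 10] 7·10 + 5  →[10↦11]→  7·11 + 5 = 82  −1 ⇒ G_7=81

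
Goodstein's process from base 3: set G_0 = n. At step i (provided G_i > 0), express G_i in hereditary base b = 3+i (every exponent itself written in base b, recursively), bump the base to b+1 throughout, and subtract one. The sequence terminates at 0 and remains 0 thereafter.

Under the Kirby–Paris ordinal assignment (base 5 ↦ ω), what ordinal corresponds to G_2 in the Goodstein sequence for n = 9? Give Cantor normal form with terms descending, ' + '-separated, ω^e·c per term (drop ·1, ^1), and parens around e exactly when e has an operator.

G_0 = 9. HB_3(9) = 3^2. Bump = 16. G_1 = 15.
G_1 = 15. HB_4(15) = 3·4 + 3. Bump = 18. G_2 = 17.
G_2 = 17. HB_5(17) = 3·5 + 2. Bump = 20. G_3 = 19.

ω·3 + 2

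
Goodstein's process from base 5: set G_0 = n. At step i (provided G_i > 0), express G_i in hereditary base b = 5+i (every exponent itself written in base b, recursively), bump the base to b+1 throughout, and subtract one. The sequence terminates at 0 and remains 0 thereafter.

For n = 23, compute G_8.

23 —HB5→ 4·5 + 3 —bump→ 4·6 + 3 = 27 —(−1)→ 26
26 —HB6→ 4·6 + 2 —bump→ 4·7 + 2 = 30 —(−1)→ 29
29 —HB7→ 4·7 + 1 —bump→ 4·8 + 1 = 33 —(−1)→ 32
32 —HB8→ 4·8 —bump→ 4·9 = 36 —(−1)→ 35
35 —HB9→ 3·9 + 8 —bump→ 3·10 + 8 = 38 —(−1)→ 37
37 —HB10→ 3·10 + 7 —bump→ 3·11 + 7 = 40 —(−1)→ 39
39 —HB11→ 3·11 + 6 —bump→ 3·12 + 6 = 42 —(−1)→ 41
41 —HB12→ 3·12 + 5 —bump→ 3·13 + 5 = 44 —(−1)→ 43

43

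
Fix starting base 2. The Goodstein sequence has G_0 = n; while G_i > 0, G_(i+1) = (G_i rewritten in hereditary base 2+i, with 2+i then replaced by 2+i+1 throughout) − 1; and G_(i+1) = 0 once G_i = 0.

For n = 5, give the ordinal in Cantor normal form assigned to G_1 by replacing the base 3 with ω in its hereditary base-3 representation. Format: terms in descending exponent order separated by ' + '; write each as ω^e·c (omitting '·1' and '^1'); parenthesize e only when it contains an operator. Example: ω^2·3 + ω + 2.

base 2: 5 = 2^2 + 1; at 3: 3^3 + 1 = 28; next = 27
base 3: 27 = 3^3; at 4: 4^4 = 256; next = 255

ω^ω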